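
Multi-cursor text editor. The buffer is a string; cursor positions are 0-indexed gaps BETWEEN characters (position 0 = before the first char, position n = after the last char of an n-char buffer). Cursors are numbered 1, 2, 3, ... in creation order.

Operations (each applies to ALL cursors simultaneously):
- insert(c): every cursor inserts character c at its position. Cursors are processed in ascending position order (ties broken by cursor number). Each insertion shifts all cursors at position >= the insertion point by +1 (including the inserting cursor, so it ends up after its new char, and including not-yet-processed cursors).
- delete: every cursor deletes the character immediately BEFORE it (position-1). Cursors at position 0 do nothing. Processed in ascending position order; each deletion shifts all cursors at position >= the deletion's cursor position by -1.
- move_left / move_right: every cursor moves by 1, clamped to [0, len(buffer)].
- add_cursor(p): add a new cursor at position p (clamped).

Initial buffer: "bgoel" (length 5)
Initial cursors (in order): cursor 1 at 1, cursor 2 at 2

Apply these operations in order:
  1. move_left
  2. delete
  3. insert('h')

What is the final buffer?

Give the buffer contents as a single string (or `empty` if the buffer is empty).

Answer: hhgoel

Derivation:
After op 1 (move_left): buffer="bgoel" (len 5), cursors c1@0 c2@1, authorship .....
After op 2 (delete): buffer="goel" (len 4), cursors c1@0 c2@0, authorship ....
After op 3 (insert('h')): buffer="hhgoel" (len 6), cursors c1@2 c2@2, authorship 12....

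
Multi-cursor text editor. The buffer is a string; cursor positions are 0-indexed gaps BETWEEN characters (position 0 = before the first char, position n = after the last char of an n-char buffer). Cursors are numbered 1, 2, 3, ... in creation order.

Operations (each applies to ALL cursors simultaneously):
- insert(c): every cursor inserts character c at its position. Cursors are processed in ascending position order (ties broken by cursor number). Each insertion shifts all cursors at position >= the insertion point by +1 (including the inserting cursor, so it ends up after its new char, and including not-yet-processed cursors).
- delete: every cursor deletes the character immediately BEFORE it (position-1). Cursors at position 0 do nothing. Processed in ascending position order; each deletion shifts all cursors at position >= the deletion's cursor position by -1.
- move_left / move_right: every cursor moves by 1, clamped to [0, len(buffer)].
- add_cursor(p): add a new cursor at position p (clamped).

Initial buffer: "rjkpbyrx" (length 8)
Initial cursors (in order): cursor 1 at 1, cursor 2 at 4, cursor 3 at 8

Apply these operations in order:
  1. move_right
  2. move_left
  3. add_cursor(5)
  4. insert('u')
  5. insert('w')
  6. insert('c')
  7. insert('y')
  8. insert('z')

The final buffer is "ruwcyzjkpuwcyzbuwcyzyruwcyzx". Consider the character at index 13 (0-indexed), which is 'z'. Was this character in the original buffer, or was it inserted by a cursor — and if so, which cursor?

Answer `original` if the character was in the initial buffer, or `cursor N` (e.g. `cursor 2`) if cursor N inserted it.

Answer: cursor 2

Derivation:
After op 1 (move_right): buffer="rjkpbyrx" (len 8), cursors c1@2 c2@5 c3@8, authorship ........
After op 2 (move_left): buffer="rjkpbyrx" (len 8), cursors c1@1 c2@4 c3@7, authorship ........
After op 3 (add_cursor(5)): buffer="rjkpbyrx" (len 8), cursors c1@1 c2@4 c4@5 c3@7, authorship ........
After op 4 (insert('u')): buffer="rujkpubuyrux" (len 12), cursors c1@2 c2@6 c4@8 c3@11, authorship .1...2.4..3.
After op 5 (insert('w')): buffer="ruwjkpuwbuwyruwx" (len 16), cursors c1@3 c2@8 c4@11 c3@15, authorship .11...22.44..33.
After op 6 (insert('c')): buffer="ruwcjkpuwcbuwcyruwcx" (len 20), cursors c1@4 c2@10 c4@14 c3@19, authorship .111...222.444..333.
After op 7 (insert('y')): buffer="ruwcyjkpuwcybuwcyyruwcyx" (len 24), cursors c1@5 c2@12 c4@17 c3@23, authorship .1111...2222.4444..3333.
After op 8 (insert('z')): buffer="ruwcyzjkpuwcyzbuwcyzyruwcyzx" (len 28), cursors c1@6 c2@14 c4@20 c3@27, authorship .11111...22222.44444..33333.
Authorship (.=original, N=cursor N): . 1 1 1 1 1 . . . 2 2 2 2 2 . 4 4 4 4 4 . . 3 3 3 3 3 .
Index 13: author = 2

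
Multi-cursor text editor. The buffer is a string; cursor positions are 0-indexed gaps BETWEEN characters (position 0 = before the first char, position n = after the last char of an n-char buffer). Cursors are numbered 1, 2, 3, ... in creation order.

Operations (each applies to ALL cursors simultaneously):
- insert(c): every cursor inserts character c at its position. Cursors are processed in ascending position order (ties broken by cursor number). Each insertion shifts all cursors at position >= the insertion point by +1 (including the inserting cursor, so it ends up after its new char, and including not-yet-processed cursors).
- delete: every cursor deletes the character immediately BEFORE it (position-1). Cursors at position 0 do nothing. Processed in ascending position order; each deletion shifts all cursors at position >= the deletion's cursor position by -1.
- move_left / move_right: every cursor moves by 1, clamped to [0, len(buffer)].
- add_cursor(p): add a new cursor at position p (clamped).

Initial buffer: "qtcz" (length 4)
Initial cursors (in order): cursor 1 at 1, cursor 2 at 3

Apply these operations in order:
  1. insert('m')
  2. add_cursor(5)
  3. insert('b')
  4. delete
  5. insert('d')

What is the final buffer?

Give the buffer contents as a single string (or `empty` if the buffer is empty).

Answer: qmdtcmddz

Derivation:
After op 1 (insert('m')): buffer="qmtcmz" (len 6), cursors c1@2 c2@5, authorship .1..2.
After op 2 (add_cursor(5)): buffer="qmtcmz" (len 6), cursors c1@2 c2@5 c3@5, authorship .1..2.
After op 3 (insert('b')): buffer="qmbtcmbbz" (len 9), cursors c1@3 c2@8 c3@8, authorship .11..223.
After op 4 (delete): buffer="qmtcmz" (len 6), cursors c1@2 c2@5 c3@5, authorship .1..2.
After op 5 (insert('d')): buffer="qmdtcmddz" (len 9), cursors c1@3 c2@8 c3@8, authorship .11..223.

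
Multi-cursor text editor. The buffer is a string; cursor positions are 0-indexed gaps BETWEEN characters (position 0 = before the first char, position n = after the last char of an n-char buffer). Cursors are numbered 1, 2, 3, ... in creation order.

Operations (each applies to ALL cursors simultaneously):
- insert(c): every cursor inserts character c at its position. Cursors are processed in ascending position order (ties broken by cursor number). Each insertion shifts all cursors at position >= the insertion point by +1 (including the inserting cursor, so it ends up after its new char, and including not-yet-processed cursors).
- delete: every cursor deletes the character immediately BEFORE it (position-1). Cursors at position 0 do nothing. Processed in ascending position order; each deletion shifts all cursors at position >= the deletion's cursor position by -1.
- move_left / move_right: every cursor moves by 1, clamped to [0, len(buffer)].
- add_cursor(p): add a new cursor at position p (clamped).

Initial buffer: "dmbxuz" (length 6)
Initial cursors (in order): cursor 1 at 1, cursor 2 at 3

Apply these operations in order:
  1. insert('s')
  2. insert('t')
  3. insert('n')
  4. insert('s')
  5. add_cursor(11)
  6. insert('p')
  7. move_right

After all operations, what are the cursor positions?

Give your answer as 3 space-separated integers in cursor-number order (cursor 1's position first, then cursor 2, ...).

Answer: 7 15 15

Derivation:
After op 1 (insert('s')): buffer="dsmbsxuz" (len 8), cursors c1@2 c2@5, authorship .1..2...
After op 2 (insert('t')): buffer="dstmbstxuz" (len 10), cursors c1@3 c2@7, authorship .11..22...
After op 3 (insert('n')): buffer="dstnmbstnxuz" (len 12), cursors c1@4 c2@9, authorship .111..222...
After op 4 (insert('s')): buffer="dstnsmbstnsxuz" (len 14), cursors c1@5 c2@11, authorship .1111..2222...
After op 5 (add_cursor(11)): buffer="dstnsmbstnsxuz" (len 14), cursors c1@5 c2@11 c3@11, authorship .1111..2222...
After op 6 (insert('p')): buffer="dstnspmbstnsppxuz" (len 17), cursors c1@6 c2@14 c3@14, authorship .11111..222223...
After op 7 (move_right): buffer="dstnspmbstnsppxuz" (len 17), cursors c1@7 c2@15 c3@15, authorship .11111..222223...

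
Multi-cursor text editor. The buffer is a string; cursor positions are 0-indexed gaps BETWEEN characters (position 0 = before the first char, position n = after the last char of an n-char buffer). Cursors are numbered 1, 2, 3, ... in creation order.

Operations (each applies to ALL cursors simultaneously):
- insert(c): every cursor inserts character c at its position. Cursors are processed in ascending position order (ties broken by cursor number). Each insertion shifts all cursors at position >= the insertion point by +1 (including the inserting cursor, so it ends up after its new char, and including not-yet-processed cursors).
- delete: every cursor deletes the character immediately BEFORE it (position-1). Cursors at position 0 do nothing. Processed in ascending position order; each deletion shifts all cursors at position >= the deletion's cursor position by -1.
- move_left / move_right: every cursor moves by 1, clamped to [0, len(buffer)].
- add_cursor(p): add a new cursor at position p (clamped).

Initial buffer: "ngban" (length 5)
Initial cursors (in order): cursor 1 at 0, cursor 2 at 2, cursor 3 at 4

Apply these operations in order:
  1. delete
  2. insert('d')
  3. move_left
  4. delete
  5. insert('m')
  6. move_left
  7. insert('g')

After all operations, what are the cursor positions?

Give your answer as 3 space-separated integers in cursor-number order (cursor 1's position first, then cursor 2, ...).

After op 1 (delete): buffer="nbn" (len 3), cursors c1@0 c2@1 c3@2, authorship ...
After op 2 (insert('d')): buffer="dndbdn" (len 6), cursors c1@1 c2@3 c3@5, authorship 1.2.3.
After op 3 (move_left): buffer="dndbdn" (len 6), cursors c1@0 c2@2 c3@4, authorship 1.2.3.
After op 4 (delete): buffer="dddn" (len 4), cursors c1@0 c2@1 c3@2, authorship 123.
After op 5 (insert('m')): buffer="mdmdmdn" (len 7), cursors c1@1 c2@3 c3@5, authorship 112233.
After op 6 (move_left): buffer="mdmdmdn" (len 7), cursors c1@0 c2@2 c3@4, authorship 112233.
After op 7 (insert('g')): buffer="gmdgmdgmdn" (len 10), cursors c1@1 c2@4 c3@7, authorship 111222333.

Answer: 1 4 7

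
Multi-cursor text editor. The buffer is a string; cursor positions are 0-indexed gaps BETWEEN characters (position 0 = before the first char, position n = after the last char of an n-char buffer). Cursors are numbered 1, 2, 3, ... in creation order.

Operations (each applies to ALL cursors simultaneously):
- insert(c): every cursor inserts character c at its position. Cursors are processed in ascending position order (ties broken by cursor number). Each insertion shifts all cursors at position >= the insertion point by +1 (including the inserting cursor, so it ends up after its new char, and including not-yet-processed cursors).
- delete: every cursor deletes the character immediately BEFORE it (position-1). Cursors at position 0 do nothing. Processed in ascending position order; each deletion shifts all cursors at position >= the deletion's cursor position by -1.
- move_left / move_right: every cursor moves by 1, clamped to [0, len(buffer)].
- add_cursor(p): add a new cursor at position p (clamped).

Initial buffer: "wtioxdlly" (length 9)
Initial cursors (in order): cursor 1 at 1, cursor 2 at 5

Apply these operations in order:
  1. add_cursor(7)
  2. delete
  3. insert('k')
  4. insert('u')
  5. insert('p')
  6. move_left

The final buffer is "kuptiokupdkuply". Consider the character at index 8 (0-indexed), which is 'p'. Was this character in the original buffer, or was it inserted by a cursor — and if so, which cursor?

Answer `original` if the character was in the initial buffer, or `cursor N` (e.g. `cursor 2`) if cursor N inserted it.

Answer: cursor 2

Derivation:
After op 1 (add_cursor(7)): buffer="wtioxdlly" (len 9), cursors c1@1 c2@5 c3@7, authorship .........
After op 2 (delete): buffer="tiodly" (len 6), cursors c1@0 c2@3 c3@4, authorship ......
After op 3 (insert('k')): buffer="ktiokdkly" (len 9), cursors c1@1 c2@5 c3@7, authorship 1...2.3..
After op 4 (insert('u')): buffer="kutiokudkuly" (len 12), cursors c1@2 c2@7 c3@10, authorship 11...22.33..
After op 5 (insert('p')): buffer="kuptiokupdkuply" (len 15), cursors c1@3 c2@9 c3@13, authorship 111...222.333..
After op 6 (move_left): buffer="kuptiokupdkuply" (len 15), cursors c1@2 c2@8 c3@12, authorship 111...222.333..
Authorship (.=original, N=cursor N): 1 1 1 . . . 2 2 2 . 3 3 3 . .
Index 8: author = 2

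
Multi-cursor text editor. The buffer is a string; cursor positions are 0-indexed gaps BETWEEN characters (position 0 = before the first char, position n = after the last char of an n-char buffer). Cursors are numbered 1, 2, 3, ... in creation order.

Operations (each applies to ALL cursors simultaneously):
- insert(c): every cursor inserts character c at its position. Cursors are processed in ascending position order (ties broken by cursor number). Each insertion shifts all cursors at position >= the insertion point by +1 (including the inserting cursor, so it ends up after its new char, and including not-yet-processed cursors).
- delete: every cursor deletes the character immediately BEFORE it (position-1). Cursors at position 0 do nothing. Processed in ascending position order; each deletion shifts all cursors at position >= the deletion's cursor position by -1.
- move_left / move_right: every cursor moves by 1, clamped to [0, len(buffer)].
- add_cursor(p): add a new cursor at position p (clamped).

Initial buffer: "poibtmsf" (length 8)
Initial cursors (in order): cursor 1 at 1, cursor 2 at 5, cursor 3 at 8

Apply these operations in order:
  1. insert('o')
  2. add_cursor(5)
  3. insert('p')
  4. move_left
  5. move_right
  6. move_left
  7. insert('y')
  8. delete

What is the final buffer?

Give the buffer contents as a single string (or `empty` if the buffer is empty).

After op 1 (insert('o')): buffer="pooibtomsfo" (len 11), cursors c1@2 c2@7 c3@11, authorship .1....2...3
After op 2 (add_cursor(5)): buffer="pooibtomsfo" (len 11), cursors c1@2 c4@5 c2@7 c3@11, authorship .1....2...3
After op 3 (insert('p')): buffer="popoibptopmsfop" (len 15), cursors c1@3 c4@7 c2@10 c3@15, authorship .11...4.22...33
After op 4 (move_left): buffer="popoibptopmsfop" (len 15), cursors c1@2 c4@6 c2@9 c3@14, authorship .11...4.22...33
After op 5 (move_right): buffer="popoibptopmsfop" (len 15), cursors c1@3 c4@7 c2@10 c3@15, authorship .11...4.22...33
After op 6 (move_left): buffer="popoibptopmsfop" (len 15), cursors c1@2 c4@6 c2@9 c3@14, authorship .11...4.22...33
After op 7 (insert('y')): buffer="poypoibyptoypmsfoyp" (len 19), cursors c1@3 c4@8 c2@12 c3@18, authorship .111...44.222...333
After op 8 (delete): buffer="popoibptopmsfop" (len 15), cursors c1@2 c4@6 c2@9 c3@14, authorship .11...4.22...33

Answer: popoibptopmsfop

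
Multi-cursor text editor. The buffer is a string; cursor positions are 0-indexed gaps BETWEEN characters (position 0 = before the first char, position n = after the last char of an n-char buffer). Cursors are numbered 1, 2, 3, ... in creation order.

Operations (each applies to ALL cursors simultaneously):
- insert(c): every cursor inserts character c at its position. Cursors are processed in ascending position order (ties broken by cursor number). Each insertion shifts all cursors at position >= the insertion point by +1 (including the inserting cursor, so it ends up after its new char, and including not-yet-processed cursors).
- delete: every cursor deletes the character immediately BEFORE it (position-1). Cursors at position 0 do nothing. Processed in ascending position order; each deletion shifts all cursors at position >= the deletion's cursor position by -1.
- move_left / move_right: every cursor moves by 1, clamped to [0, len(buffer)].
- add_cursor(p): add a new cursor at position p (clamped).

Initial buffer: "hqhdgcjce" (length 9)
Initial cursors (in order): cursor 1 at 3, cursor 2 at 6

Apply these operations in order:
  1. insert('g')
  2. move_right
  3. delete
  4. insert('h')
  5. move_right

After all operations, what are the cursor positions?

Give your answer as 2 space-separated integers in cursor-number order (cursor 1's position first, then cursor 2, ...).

After op 1 (insert('g')): buffer="hqhgdgcgjce" (len 11), cursors c1@4 c2@8, authorship ...1...2...
After op 2 (move_right): buffer="hqhgdgcgjce" (len 11), cursors c1@5 c2@9, authorship ...1...2...
After op 3 (delete): buffer="hqhggcgce" (len 9), cursors c1@4 c2@7, authorship ...1..2..
After op 4 (insert('h')): buffer="hqhghgcghce" (len 11), cursors c1@5 c2@9, authorship ...11..22..
After op 5 (move_right): buffer="hqhghgcghce" (len 11), cursors c1@6 c2@10, authorship ...11..22..

Answer: 6 10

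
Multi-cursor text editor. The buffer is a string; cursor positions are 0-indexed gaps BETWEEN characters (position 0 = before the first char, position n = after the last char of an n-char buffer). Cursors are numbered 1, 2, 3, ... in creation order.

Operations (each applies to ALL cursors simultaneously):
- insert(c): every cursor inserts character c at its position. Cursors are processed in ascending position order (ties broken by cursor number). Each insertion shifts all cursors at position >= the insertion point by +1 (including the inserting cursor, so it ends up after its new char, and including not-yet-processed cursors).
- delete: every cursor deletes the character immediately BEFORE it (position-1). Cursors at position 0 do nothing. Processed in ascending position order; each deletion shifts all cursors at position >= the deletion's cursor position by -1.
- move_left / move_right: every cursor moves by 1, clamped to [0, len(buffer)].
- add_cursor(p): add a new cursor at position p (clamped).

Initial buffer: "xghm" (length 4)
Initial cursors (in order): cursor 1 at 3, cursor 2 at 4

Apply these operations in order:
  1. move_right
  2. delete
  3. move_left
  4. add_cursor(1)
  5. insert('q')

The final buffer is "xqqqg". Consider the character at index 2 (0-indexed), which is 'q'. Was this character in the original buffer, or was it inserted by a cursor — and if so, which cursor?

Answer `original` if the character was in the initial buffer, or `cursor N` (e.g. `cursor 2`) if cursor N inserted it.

Answer: cursor 2

Derivation:
After op 1 (move_right): buffer="xghm" (len 4), cursors c1@4 c2@4, authorship ....
After op 2 (delete): buffer="xg" (len 2), cursors c1@2 c2@2, authorship ..
After op 3 (move_left): buffer="xg" (len 2), cursors c1@1 c2@1, authorship ..
After op 4 (add_cursor(1)): buffer="xg" (len 2), cursors c1@1 c2@1 c3@1, authorship ..
After op 5 (insert('q')): buffer="xqqqg" (len 5), cursors c1@4 c2@4 c3@4, authorship .123.
Authorship (.=original, N=cursor N): . 1 2 3 .
Index 2: author = 2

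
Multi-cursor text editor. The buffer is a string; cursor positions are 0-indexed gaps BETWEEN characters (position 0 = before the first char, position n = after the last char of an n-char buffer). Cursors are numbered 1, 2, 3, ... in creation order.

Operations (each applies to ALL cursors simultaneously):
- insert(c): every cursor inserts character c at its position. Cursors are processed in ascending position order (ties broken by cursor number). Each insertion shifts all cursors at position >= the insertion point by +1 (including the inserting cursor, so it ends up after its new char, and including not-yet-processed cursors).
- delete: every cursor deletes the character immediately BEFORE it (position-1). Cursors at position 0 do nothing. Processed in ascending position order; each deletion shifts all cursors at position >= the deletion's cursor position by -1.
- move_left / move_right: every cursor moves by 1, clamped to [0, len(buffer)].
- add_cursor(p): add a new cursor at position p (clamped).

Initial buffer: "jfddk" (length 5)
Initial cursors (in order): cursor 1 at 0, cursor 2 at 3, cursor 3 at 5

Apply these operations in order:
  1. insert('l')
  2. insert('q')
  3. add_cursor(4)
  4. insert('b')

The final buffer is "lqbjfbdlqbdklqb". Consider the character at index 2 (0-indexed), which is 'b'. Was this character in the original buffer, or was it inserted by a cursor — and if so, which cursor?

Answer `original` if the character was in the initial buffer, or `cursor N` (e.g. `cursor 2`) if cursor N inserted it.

Answer: cursor 1

Derivation:
After op 1 (insert('l')): buffer="ljfdldkl" (len 8), cursors c1@1 c2@5 c3@8, authorship 1...2..3
After op 2 (insert('q')): buffer="lqjfdlqdklq" (len 11), cursors c1@2 c2@7 c3@11, authorship 11...22..33
After op 3 (add_cursor(4)): buffer="lqjfdlqdklq" (len 11), cursors c1@2 c4@4 c2@7 c3@11, authorship 11...22..33
After op 4 (insert('b')): buffer="lqbjfbdlqbdklqb" (len 15), cursors c1@3 c4@6 c2@10 c3@15, authorship 111..4.222..333
Authorship (.=original, N=cursor N): 1 1 1 . . 4 . 2 2 2 . . 3 3 3
Index 2: author = 1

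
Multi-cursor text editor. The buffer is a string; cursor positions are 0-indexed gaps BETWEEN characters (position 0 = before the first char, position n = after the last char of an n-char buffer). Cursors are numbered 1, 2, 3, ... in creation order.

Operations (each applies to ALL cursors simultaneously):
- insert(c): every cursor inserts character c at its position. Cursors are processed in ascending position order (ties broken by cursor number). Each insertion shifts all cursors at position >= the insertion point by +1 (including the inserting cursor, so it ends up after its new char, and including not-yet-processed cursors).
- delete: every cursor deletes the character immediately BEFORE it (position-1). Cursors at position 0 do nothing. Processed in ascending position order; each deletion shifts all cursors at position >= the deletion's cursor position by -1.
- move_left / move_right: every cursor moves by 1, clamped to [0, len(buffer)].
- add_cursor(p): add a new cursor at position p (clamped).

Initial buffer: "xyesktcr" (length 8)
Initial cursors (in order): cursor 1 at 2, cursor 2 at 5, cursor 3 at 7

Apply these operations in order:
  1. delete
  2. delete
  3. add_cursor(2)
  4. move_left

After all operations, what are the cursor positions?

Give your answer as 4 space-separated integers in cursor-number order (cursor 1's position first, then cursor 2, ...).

After op 1 (delete): buffer="xestr" (len 5), cursors c1@1 c2@3 c3@4, authorship .....
After op 2 (delete): buffer="er" (len 2), cursors c1@0 c2@1 c3@1, authorship ..
After op 3 (add_cursor(2)): buffer="er" (len 2), cursors c1@0 c2@1 c3@1 c4@2, authorship ..
After op 4 (move_left): buffer="er" (len 2), cursors c1@0 c2@0 c3@0 c4@1, authorship ..

Answer: 0 0 0 1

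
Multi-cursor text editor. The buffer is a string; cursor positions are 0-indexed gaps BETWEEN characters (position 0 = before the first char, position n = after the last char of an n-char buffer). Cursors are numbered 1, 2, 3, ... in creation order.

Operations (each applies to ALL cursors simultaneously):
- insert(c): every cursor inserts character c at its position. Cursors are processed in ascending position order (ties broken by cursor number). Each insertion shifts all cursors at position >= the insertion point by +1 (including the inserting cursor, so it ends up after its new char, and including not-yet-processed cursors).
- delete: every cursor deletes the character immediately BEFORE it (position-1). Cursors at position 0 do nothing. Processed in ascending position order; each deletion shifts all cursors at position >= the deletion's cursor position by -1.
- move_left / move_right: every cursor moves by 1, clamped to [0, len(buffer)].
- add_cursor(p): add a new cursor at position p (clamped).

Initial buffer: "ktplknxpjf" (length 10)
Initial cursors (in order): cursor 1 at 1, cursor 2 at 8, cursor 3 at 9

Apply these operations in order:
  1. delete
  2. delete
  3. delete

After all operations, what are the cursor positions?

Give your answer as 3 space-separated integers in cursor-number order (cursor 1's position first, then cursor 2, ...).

Answer: 0 2 2

Derivation:
After op 1 (delete): buffer="tplknxf" (len 7), cursors c1@0 c2@6 c3@6, authorship .......
After op 2 (delete): buffer="tplkf" (len 5), cursors c1@0 c2@4 c3@4, authorship .....
After op 3 (delete): buffer="tpf" (len 3), cursors c1@0 c2@2 c3@2, authorship ...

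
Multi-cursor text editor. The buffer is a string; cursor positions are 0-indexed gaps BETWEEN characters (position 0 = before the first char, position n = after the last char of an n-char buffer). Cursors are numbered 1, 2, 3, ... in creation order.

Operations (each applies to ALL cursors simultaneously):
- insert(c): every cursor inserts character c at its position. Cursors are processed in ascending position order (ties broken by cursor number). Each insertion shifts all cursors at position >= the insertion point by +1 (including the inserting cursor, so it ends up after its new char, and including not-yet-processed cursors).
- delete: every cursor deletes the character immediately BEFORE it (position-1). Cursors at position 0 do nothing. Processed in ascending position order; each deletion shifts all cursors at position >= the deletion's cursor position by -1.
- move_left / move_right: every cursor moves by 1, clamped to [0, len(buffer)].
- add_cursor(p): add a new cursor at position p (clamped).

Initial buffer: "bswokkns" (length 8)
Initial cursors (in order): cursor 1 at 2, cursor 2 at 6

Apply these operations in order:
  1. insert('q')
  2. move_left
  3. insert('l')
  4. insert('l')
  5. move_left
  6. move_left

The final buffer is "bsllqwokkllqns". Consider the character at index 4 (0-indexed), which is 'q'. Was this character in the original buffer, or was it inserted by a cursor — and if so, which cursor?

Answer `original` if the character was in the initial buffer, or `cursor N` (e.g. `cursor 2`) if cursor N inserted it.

After op 1 (insert('q')): buffer="bsqwokkqns" (len 10), cursors c1@3 c2@8, authorship ..1....2..
After op 2 (move_left): buffer="bsqwokkqns" (len 10), cursors c1@2 c2@7, authorship ..1....2..
After op 3 (insert('l')): buffer="bslqwokklqns" (len 12), cursors c1@3 c2@9, authorship ..11....22..
After op 4 (insert('l')): buffer="bsllqwokkllqns" (len 14), cursors c1@4 c2@11, authorship ..111....222..
After op 5 (move_left): buffer="bsllqwokkllqns" (len 14), cursors c1@3 c2@10, authorship ..111....222..
After op 6 (move_left): buffer="bsllqwokkllqns" (len 14), cursors c1@2 c2@9, authorship ..111....222..
Authorship (.=original, N=cursor N): . . 1 1 1 . . . . 2 2 2 . .
Index 4: author = 1

Answer: cursor 1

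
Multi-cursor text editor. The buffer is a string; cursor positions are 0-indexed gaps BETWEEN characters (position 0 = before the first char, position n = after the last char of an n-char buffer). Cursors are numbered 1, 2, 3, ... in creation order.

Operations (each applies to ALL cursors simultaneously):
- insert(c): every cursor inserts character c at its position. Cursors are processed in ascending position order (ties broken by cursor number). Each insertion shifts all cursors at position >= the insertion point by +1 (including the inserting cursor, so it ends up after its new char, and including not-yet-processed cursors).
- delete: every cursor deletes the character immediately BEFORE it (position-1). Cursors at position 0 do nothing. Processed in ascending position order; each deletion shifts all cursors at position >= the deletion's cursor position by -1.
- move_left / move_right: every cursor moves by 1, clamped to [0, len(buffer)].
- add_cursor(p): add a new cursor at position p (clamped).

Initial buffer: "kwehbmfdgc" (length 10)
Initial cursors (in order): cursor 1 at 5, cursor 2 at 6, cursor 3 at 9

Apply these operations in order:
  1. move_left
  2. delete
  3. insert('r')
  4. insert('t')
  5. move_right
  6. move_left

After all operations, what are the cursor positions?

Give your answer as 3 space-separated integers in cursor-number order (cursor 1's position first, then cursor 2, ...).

After op 1 (move_left): buffer="kwehbmfdgc" (len 10), cursors c1@4 c2@5 c3@8, authorship ..........
After op 2 (delete): buffer="kwemfgc" (len 7), cursors c1@3 c2@3 c3@5, authorship .......
After op 3 (insert('r')): buffer="kwerrmfrgc" (len 10), cursors c1@5 c2@5 c3@8, authorship ...12..3..
After op 4 (insert('t')): buffer="kwerrttmfrtgc" (len 13), cursors c1@7 c2@7 c3@11, authorship ...1212..33..
After op 5 (move_right): buffer="kwerrttmfrtgc" (len 13), cursors c1@8 c2@8 c3@12, authorship ...1212..33..
After op 6 (move_left): buffer="kwerrttmfrtgc" (len 13), cursors c1@7 c2@7 c3@11, authorship ...1212..33..

Answer: 7 7 11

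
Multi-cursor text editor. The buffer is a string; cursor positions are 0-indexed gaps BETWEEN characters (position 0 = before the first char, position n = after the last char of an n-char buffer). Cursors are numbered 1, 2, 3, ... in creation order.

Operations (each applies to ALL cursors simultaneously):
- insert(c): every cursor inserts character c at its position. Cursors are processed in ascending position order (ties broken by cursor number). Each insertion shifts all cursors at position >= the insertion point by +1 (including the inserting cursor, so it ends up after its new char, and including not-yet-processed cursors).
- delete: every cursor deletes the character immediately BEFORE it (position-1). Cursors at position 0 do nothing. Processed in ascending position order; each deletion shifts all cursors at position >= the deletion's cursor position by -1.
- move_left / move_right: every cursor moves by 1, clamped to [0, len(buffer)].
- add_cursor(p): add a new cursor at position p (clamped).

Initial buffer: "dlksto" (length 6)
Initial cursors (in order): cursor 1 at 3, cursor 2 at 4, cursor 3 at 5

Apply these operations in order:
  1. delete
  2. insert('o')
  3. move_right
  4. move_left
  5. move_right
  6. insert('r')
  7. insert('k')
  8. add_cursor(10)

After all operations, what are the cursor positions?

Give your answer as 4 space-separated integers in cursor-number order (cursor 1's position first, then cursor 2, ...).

After op 1 (delete): buffer="dlo" (len 3), cursors c1@2 c2@2 c3@2, authorship ...
After op 2 (insert('o')): buffer="dloooo" (len 6), cursors c1@5 c2@5 c3@5, authorship ..123.
After op 3 (move_right): buffer="dloooo" (len 6), cursors c1@6 c2@6 c3@6, authorship ..123.
After op 4 (move_left): buffer="dloooo" (len 6), cursors c1@5 c2@5 c3@5, authorship ..123.
After op 5 (move_right): buffer="dloooo" (len 6), cursors c1@6 c2@6 c3@6, authorship ..123.
After op 6 (insert('r')): buffer="dloooorrr" (len 9), cursors c1@9 c2@9 c3@9, authorship ..123.123
After op 7 (insert('k')): buffer="dloooorrrkkk" (len 12), cursors c1@12 c2@12 c3@12, authorship ..123.123123
After op 8 (add_cursor(10)): buffer="dloooorrrkkk" (len 12), cursors c4@10 c1@12 c2@12 c3@12, authorship ..123.123123

Answer: 12 12 12 10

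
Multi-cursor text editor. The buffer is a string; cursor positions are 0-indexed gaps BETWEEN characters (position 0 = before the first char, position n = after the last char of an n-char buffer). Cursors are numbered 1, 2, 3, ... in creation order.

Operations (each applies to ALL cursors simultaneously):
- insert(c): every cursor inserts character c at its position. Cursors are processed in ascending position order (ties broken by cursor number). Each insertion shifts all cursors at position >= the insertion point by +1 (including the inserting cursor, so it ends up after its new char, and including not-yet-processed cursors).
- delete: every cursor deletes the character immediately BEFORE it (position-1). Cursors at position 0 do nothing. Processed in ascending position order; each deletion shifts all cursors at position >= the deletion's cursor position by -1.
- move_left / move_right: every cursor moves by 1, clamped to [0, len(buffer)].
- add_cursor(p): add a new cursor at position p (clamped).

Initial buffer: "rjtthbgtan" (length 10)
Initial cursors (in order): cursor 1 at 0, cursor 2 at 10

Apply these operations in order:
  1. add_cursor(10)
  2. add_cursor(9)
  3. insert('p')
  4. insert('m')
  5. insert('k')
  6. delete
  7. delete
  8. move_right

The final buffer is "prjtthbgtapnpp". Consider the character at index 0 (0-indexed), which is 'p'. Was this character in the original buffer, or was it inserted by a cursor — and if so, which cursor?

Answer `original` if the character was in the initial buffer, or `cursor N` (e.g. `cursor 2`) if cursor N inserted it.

Answer: cursor 1

Derivation:
After op 1 (add_cursor(10)): buffer="rjtthbgtan" (len 10), cursors c1@0 c2@10 c3@10, authorship ..........
After op 2 (add_cursor(9)): buffer="rjtthbgtan" (len 10), cursors c1@0 c4@9 c2@10 c3@10, authorship ..........
After op 3 (insert('p')): buffer="prjtthbgtapnpp" (len 14), cursors c1@1 c4@11 c2@14 c3@14, authorship 1.........4.23
After op 4 (insert('m')): buffer="pmrjtthbgtapmnppmm" (len 18), cursors c1@2 c4@13 c2@18 c3@18, authorship 11.........44.2323
After op 5 (insert('k')): buffer="pmkrjtthbgtapmknppmmkk" (len 22), cursors c1@3 c4@15 c2@22 c3@22, authorship 111.........444.232323
After op 6 (delete): buffer="pmrjtthbgtapmnppmm" (len 18), cursors c1@2 c4@13 c2@18 c3@18, authorship 11.........44.2323
After op 7 (delete): buffer="prjtthbgtapnpp" (len 14), cursors c1@1 c4@11 c2@14 c3@14, authorship 1.........4.23
After op 8 (move_right): buffer="prjtthbgtapnpp" (len 14), cursors c1@2 c4@12 c2@14 c3@14, authorship 1.........4.23
Authorship (.=original, N=cursor N): 1 . . . . . . . . . 4 . 2 3
Index 0: author = 1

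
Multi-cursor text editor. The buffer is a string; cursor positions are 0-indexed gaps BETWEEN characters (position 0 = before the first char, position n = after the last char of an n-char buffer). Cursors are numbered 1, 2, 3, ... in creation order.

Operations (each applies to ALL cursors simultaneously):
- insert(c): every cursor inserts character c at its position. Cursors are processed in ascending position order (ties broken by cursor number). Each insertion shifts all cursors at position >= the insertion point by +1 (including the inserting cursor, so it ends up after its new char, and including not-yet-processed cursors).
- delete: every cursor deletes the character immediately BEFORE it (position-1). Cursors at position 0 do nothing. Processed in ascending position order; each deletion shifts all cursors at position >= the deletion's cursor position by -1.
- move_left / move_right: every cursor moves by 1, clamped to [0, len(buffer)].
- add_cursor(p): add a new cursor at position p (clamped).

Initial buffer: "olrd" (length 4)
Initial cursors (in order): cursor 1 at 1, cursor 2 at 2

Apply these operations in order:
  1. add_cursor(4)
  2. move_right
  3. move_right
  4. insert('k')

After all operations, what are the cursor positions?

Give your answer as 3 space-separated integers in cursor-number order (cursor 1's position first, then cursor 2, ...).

Answer: 4 7 7

Derivation:
After op 1 (add_cursor(4)): buffer="olrd" (len 4), cursors c1@1 c2@2 c3@4, authorship ....
After op 2 (move_right): buffer="olrd" (len 4), cursors c1@2 c2@3 c3@4, authorship ....
After op 3 (move_right): buffer="olrd" (len 4), cursors c1@3 c2@4 c3@4, authorship ....
After op 4 (insert('k')): buffer="olrkdkk" (len 7), cursors c1@4 c2@7 c3@7, authorship ...1.23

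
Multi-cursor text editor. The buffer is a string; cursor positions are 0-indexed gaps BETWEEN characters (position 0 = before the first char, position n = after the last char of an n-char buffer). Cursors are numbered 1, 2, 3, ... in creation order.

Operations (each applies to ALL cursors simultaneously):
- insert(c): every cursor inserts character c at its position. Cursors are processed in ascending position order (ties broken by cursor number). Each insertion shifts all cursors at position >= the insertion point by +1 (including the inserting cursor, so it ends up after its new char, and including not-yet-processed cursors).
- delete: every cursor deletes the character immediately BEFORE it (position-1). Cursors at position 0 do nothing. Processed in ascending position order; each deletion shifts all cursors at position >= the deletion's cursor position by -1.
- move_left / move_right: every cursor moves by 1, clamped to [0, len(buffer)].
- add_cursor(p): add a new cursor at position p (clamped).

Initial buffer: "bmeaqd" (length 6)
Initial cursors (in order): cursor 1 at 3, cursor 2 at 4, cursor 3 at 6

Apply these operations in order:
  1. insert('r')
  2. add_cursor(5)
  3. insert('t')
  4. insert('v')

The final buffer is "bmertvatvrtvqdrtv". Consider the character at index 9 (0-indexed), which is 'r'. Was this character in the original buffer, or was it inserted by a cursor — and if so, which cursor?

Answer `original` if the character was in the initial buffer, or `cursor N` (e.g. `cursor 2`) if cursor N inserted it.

After op 1 (insert('r')): buffer="bmerarqdr" (len 9), cursors c1@4 c2@6 c3@9, authorship ...1.2..3
After op 2 (add_cursor(5)): buffer="bmerarqdr" (len 9), cursors c1@4 c4@5 c2@6 c3@9, authorship ...1.2..3
After op 3 (insert('t')): buffer="bmertatrtqdrt" (len 13), cursors c1@5 c4@7 c2@9 c3@13, authorship ...11.422..33
After op 4 (insert('v')): buffer="bmertvatvrtvqdrtv" (len 17), cursors c1@6 c4@9 c2@12 c3@17, authorship ...111.44222..333
Authorship (.=original, N=cursor N): . . . 1 1 1 . 4 4 2 2 2 . . 3 3 3
Index 9: author = 2

Answer: cursor 2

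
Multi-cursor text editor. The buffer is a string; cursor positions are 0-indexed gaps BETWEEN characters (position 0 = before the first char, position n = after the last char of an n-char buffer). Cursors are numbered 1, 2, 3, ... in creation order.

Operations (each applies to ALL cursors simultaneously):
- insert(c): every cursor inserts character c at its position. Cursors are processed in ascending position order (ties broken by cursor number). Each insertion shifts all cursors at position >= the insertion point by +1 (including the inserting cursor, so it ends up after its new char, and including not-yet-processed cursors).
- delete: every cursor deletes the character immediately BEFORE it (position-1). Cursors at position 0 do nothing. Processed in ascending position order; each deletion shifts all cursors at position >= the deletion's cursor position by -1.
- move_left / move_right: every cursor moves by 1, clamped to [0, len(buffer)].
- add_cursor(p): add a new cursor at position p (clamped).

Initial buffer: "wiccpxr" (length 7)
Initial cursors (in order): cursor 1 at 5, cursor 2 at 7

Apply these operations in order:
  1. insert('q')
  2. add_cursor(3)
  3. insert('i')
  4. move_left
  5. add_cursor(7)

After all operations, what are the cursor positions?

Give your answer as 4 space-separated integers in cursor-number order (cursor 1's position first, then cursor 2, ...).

After op 1 (insert('q')): buffer="wiccpqxrq" (len 9), cursors c1@6 c2@9, authorship .....1..2
After op 2 (add_cursor(3)): buffer="wiccpqxrq" (len 9), cursors c3@3 c1@6 c2@9, authorship .....1..2
After op 3 (insert('i')): buffer="wicicpqixrqi" (len 12), cursors c3@4 c1@8 c2@12, authorship ...3..11..22
After op 4 (move_left): buffer="wicicpqixrqi" (len 12), cursors c3@3 c1@7 c2@11, authorship ...3..11..22
After op 5 (add_cursor(7)): buffer="wicicpqixrqi" (len 12), cursors c3@3 c1@7 c4@7 c2@11, authorship ...3..11..22

Answer: 7 11 3 7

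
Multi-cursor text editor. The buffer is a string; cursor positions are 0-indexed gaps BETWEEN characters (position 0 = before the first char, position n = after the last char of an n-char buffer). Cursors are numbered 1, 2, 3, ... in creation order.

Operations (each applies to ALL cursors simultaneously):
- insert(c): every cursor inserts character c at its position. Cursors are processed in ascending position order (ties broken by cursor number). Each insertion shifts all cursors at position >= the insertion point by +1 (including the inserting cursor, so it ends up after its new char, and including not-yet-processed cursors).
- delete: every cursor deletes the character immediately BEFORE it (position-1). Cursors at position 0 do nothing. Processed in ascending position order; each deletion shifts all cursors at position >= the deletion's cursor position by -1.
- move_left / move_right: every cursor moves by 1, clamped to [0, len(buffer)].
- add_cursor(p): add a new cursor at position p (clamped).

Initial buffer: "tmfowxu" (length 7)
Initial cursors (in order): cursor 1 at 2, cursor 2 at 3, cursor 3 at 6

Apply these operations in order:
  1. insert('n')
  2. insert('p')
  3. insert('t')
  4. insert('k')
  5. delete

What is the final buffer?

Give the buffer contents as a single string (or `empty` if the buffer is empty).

Answer: tmnptfnptowxnptu

Derivation:
After op 1 (insert('n')): buffer="tmnfnowxnu" (len 10), cursors c1@3 c2@5 c3@9, authorship ..1.2...3.
After op 2 (insert('p')): buffer="tmnpfnpowxnpu" (len 13), cursors c1@4 c2@7 c3@12, authorship ..11.22...33.
After op 3 (insert('t')): buffer="tmnptfnptowxnptu" (len 16), cursors c1@5 c2@9 c3@15, authorship ..111.222...333.
After op 4 (insert('k')): buffer="tmnptkfnptkowxnptku" (len 19), cursors c1@6 c2@11 c3@18, authorship ..1111.2222...3333.
After op 5 (delete): buffer="tmnptfnptowxnptu" (len 16), cursors c1@5 c2@9 c3@15, authorship ..111.222...333.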